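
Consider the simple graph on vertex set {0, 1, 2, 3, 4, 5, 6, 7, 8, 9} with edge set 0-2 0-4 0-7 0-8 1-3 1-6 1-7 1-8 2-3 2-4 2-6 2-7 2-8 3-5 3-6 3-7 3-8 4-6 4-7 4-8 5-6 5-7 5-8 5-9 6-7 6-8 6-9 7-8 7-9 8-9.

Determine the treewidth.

A width-4 tree decomposition is:
Bags: B1 = {3, 5, 6, 7, 8}  B2 = {2, 3, 6, 7, 8}  B3 = {1, 3, 6, 7, 8}  B4 = {5, 6, 7, 8, 9}  B5 = {2, 4, 6, 7, 8}  B6 = {0, 2, 4, 7, 8}
Tree: B1–B2, B2–B3, B1–B4, B2–B5, B5–B6
The largest bag has 5 vertices, giving width 4; this decomposition certifies tw(G) ≤ 4. On the other hand G contains the 5-clique {0, 2, 4, 7, 8}. A clique must lie in a single bag of any decomposition, so no decomposition can have width below 4. Therefore the treewidth is 4.

4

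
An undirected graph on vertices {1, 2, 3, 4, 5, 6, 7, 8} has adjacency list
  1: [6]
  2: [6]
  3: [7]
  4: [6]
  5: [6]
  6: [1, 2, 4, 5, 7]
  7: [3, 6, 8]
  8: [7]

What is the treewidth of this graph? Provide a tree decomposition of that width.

Treewidth 1.
Bags: B1 = {2, 6}  B2 = {5, 6}  B3 = {1, 6}  B4 = {6, 7}  B5 = {4, 6}  B6 = {3, 7}  B7 = {7, 8}
Tree: B1–B2, B2–B3, B2–B4, B1–B5, B4–B6, B4–B7

The largest bag has 2 vertices, giving width 1; this decomposition certifies tw(G) ≤ 1. Any graph with an edge has treewidth ≥ 1, and G has the edge 6–2. The upper and lower bounds meet at 1, so that is the treewidth.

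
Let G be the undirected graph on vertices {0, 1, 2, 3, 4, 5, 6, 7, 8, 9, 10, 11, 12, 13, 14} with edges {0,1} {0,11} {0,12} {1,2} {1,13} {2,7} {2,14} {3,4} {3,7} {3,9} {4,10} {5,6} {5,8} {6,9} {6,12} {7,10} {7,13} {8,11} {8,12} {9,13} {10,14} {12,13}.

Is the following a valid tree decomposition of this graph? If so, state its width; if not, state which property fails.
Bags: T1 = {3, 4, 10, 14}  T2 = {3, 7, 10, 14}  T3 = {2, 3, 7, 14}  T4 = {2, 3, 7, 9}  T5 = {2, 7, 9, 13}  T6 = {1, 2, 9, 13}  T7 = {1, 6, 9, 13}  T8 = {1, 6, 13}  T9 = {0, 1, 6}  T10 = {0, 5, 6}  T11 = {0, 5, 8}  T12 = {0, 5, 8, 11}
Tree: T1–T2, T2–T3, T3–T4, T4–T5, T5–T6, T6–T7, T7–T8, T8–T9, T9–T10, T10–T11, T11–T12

No — vertex 12 appears in no bag.

A tree decomposition must satisfy three properties: every vertex lies in some bag; for every edge, both endpoints lie together in some bag; and for every vertex, the bags containing it form a connected subtree. Here vertex 12 appears in no bag, so the decomposition is invalid.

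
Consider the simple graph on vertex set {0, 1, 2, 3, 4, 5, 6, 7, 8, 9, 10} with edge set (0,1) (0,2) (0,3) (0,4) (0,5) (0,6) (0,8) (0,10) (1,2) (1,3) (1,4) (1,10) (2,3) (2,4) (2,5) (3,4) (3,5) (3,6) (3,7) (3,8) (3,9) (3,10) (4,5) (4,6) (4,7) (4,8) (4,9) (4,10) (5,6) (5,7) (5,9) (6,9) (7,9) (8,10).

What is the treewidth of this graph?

4

A width-4 tree decomposition is:
Bags: B1 = {0, 3, 4, 5, 6}  B2 = {0, 2, 3, 4, 5}  B3 = {3, 4, 5, 6, 9}  B4 = {0, 1, 2, 3, 4}  B5 = {0, 1, 3, 4, 10}  B6 = {0, 3, 4, 8, 10}  B7 = {3, 4, 5, 7, 9}
Tree: B1–B2, B1–B3, B2–B4, B4–B5, B5–B6, B3–B7
Each bag holds 5 vertices, so the decomposition has width 4, which upper-bounds the treewidth. Conversely, {0, 3, 4, 8, 10} is a clique of size 5, and the vertices of any clique must share a bag in every tree decomposition; so some bag has ≥ 5 vertices and tw(G) ≥ 4. Combining the bounds, tw(G) = 4.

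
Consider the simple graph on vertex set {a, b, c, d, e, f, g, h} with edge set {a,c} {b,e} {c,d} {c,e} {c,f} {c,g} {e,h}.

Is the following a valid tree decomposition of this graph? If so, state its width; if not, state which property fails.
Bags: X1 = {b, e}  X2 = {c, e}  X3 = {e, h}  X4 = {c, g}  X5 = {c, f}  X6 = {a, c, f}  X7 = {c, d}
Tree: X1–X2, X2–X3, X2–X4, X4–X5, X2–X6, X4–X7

A tree decomposition must satisfy three properties: every vertex lies in some bag; for every edge, both endpoints lie together in some bag; and for every vertex, the bags containing it form a connected subtree. Here bags containing vertex f are not connected in the tree, so the decomposition is invalid.

No — bags containing vertex f are not connected in the tree.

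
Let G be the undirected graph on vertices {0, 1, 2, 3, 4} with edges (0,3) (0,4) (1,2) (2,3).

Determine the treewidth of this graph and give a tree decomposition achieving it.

Every bag has size at most 2, so the width is 2 − 1 = 1 and tw(G) ≤ 1. Any graph with an edge has treewidth ≥ 1, and G has the edge 1–2. Hence tw(G) = 1 exactly.

Treewidth 1.
One optimal decomposition is:
Bags: B1 = {1, 2}  B2 = {2, 3}  B3 = {0, 3}  B4 = {0, 4}
Tree: B1–B2, B2–B3, B3–B4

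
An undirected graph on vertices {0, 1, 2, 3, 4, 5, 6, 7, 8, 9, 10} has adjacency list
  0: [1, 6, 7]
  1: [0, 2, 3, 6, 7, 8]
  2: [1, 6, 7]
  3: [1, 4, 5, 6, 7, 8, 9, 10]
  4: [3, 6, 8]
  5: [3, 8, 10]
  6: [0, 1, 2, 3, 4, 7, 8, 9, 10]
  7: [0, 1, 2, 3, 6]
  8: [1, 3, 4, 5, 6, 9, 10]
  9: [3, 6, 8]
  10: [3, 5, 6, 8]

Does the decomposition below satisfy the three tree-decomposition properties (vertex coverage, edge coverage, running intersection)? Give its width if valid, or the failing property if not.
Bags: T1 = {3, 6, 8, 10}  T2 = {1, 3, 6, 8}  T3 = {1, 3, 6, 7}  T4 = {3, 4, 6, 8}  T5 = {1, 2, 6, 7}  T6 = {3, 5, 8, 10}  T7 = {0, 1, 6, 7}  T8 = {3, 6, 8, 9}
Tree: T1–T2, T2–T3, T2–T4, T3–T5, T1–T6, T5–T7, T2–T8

Every vertex of G appears in some bag (union = {0, 1, 2, 3, 4, 5, 6, 7, 8, 9, 10}); every edge is covered by a bag; and for each vertex v the set of bags containing v is connected in the bag tree. The decomposition is therefore valid. The largest bag has 4 vertices, so the width is 3.

Yes; width 3.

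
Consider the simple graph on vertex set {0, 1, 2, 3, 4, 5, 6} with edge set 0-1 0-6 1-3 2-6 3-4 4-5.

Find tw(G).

A width-1 tree decomposition is:
Bags: B1 = {4, 5}  B2 = {3, 4}  B3 = {1, 3}  B4 = {0, 1}  B5 = {0, 6}  B6 = {2, 6}
Tree: B1–B2, B2–B3, B3–B4, B4–B5, B5–B6
Each bag holds 2 vertices, so the decomposition has width 1, which upper-bounds the treewidth. Since G has at least one edge (e.g. 5–4), it is not an edgeless graph, so tw(G) ≥ 1. Combining the bounds, tw(G) = 1.

1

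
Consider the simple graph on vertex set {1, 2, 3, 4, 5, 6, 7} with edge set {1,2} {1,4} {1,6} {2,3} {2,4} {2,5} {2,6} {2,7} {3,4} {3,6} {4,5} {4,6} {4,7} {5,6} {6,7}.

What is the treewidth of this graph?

3

A width-3 tree decomposition is:
Bags: B1 = {2, 3, 4, 6}  B2 = {2, 4, 6, 7}  B3 = {2, 4, 5, 6}  B4 = {1, 2, 4, 6}
Tree: B1–B2, B1–B3, B1–B4
The largest bag has 4 vertices, giving width 3; this decomposition certifies tw(G) ≤ 3. For the lower bound, the 4 vertices {1, 2, 4, 6} are pairwise adjacent, and any tree decomposition puts a clique entirely inside one bag — forcing width ≥ 3. Combining the bounds, tw(G) = 3.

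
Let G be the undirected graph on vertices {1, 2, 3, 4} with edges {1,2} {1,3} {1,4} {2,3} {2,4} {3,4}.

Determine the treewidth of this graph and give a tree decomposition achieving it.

A single bag containing all 4 vertices is trivially a valid decomposition of width 3. Conversely, {1, 2, 3, 4} is a clique of size 4, and the vertices of any clique must share a bag in every tree decomposition; so some bag has ≥ 4 vertices and tw(G) ≥ 3. Combining the bounds, tw(G) = 3.

Treewidth 3.
One optimal decomposition is:
Bags: B1 = {1, 2, 3, 4}
Tree: (single bag)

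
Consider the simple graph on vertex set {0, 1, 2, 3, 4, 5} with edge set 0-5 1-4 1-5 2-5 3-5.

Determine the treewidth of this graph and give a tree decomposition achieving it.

Treewidth 1.
One optimal decomposition is:
Bags: B1 = {2, 5}  B2 = {1, 5}  B3 = {0, 5}  B4 = {3, 5}  B5 = {1, 4}
Tree: B1–B2, B2–B3, B1–B4, B2–B5

The largest bag has 2 vertices, giving width 1; this decomposition certifies tw(G) ≤ 1. Any graph with an edge has treewidth ≥ 1, and G has the edge 5–2. Combining the bounds, tw(G) = 1.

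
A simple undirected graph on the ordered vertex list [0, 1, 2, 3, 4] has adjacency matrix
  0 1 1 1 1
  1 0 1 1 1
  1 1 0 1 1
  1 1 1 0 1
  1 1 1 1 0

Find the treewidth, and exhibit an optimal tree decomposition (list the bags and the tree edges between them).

Treewidth 4.
Bags: B1 = {0, 1, 2, 3, 4}
Tree: (single bag)

With just one bag of size 5, the width is 5 − 1 = 4, so tw(G) ≤ 4. For the lower bound, the 5 vertices {0, 1, 2, 3, 4} are pairwise adjacent, and any tree decomposition puts a clique entirely inside one bag — forcing width ≥ 4. Hence tw(G) = 4 exactly.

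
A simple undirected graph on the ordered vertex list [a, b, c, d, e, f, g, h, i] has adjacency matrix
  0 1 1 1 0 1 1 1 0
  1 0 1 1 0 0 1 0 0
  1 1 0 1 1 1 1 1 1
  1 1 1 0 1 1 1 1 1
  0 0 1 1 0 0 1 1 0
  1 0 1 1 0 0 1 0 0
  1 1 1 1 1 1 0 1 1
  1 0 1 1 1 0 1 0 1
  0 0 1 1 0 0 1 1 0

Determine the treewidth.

A width-4 tree decomposition is:
Bags: B1 = {a, c, d, g, h}  B2 = {c, d, e, g, h}  B3 = {c, d, g, h, i}  B4 = {a, b, c, d, g}  B5 = {a, c, d, f, g}
Tree: B1–B2, B2–B3, B1–B4, B1–B5
Each bag holds 5 vertices, so the decomposition has width 4, which upper-bounds the treewidth. Conversely, {c, d, e, g, h} is a clique of size 5, and the vertices of any clique must share a bag in every tree decomposition; so some bag has ≥ 5 vertices and tw(G) ≥ 4. The upper and lower bounds meet at 4, so that is the treewidth.

4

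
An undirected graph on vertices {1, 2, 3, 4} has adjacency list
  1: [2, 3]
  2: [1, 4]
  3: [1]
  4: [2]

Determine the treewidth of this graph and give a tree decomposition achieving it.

Treewidth 1.
One such decomposition:
Bags: B1 = {2, 4}  B2 = {1, 2}  B3 = {1, 3}
Tree: B1–B2, B2–B3

Every bag has size at most 2, so the width is 2 − 1 = 1 and tw(G) ≤ 1. G has an edge, so its treewidth is at least 1. Therefore the treewidth is 1.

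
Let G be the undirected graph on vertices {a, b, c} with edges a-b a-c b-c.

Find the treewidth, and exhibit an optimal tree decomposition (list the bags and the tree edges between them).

Treewidth 2.
One optimal decomposition is:
Bags: B1 = {a, b, c}
Tree: (single bag)

A single bag containing all 3 vertices is trivially a valid decomposition of width 2. For the lower bound, the 3 vertices {a, b, c} are pairwise adjacent, and any tree decomposition puts a clique entirely inside one bag — forcing width ≥ 2. The upper and lower bounds meet at 2, so that is the treewidth.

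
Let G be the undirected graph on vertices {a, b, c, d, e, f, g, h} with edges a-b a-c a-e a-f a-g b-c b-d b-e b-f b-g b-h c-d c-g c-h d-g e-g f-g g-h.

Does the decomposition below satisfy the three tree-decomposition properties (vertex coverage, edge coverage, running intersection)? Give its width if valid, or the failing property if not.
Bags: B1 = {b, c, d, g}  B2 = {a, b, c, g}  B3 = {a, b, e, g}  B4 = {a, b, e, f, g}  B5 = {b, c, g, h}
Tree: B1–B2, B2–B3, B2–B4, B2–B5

No — bags containing vertex e are not connected in the tree.

A tree decomposition must satisfy three properties: every vertex lies in some bag; for every edge, both endpoints lie together in some bag; and for every vertex, the bags containing it form a connected subtree. Here bags containing vertex e are not connected in the tree, so the decomposition is invalid.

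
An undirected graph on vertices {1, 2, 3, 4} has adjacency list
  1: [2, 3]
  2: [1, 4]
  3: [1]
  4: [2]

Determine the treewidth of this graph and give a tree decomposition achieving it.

Treewidth 1.
Bags: B1 = {1, 3}  B2 = {1, 2}  B3 = {2, 4}
Tree: B1–B2, B2–B3

Every bag has size at most 2, so the width is 2 − 1 = 1 and tw(G) ≤ 1. Since G has at least one edge (e.g. 3–1), it is not an edgeless graph, so tw(G) ≥ 1. The upper and lower bounds meet at 1, so that is the treewidth.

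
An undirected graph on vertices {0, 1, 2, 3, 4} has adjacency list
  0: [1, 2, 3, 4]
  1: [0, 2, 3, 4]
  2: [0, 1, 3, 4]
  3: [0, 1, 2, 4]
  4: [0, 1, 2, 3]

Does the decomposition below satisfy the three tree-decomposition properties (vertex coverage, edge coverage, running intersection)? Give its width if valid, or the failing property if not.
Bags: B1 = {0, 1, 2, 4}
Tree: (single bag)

A tree decomposition must satisfy three properties: every vertex lies in some bag; for every edge, both endpoints lie together in some bag; and for every vertex, the bags containing it form a connected subtree. Here vertex 3 appears in no bag, so the decomposition is invalid.

No — vertex 3 appears in no bag.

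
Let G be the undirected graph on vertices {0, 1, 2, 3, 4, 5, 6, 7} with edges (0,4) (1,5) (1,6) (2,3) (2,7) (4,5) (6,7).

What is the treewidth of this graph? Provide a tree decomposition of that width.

Treewidth 1.
Bags: B1 = {2, 3}  B2 = {2, 7}  B3 = {6, 7}  B4 = {1, 6}  B5 = {1, 5}  B6 = {4, 5}  B7 = {0, 4}
Tree: B1–B2, B2–B3, B3–B4, B4–B5, B5–B6, B6–B7

The largest bag has 2 vertices, giving width 1; this decomposition certifies tw(G) ≤ 1. Since G has at least one edge (e.g. 3–2), it is not an edgeless graph, so tw(G) ≥ 1. Combining the bounds, tw(G) = 1.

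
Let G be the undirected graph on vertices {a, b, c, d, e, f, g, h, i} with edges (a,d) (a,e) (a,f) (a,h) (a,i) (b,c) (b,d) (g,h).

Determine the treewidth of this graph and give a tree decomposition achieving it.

The largest bag has 2 vertices, giving width 1; this decomposition certifies tw(G) ≤ 1. G has an edge, so its treewidth is at least 1. The upper and lower bounds meet at 1, so that is the treewidth.

Treewidth 1.
Bags: B1 = {a, d}  B2 = {b, d}  B3 = {a, h}  B4 = {g, h}  B5 = {a, e}  B6 = {a, i}  B7 = {b, c}  B8 = {a, f}
Tree: B1–B2, B1–B3, B3–B4, B3–B5, B5–B6, B2–B7, B3–B8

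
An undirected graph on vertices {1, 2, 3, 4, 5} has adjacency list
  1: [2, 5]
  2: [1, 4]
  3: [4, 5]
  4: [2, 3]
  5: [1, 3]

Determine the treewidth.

A width-2 tree decomposition is:
Bags: B1 = {1, 3, 5}  B2 = {1, 3, 4}  B3 = {1, 2, 4}
Tree: B1–B2, B2–B3
The largest bag has 3 vertices, giving width 2; this decomposition certifies tw(G) ≤ 2. Since 1–5–3–4–2–1 is a cycle in G, G is not acyclic. Forests are exactly the graphs of treewidth ≤ 1, so tw(G) ≥ 2. The upper and lower bounds meet at 2, so that is the treewidth.

2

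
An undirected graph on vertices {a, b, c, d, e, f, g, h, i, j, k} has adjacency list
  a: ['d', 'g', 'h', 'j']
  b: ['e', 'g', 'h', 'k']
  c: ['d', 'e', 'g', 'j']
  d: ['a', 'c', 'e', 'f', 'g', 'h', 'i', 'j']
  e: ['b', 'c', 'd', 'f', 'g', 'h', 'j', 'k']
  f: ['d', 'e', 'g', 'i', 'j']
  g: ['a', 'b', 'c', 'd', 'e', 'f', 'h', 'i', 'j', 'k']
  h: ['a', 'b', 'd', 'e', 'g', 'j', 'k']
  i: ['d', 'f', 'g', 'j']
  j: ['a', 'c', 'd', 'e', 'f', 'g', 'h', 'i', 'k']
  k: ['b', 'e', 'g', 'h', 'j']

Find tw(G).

4

A width-4 tree decomposition is:
Bags: B1 = {d, e, g, h, j}  B2 = {e, g, h, j, k}  B3 = {d, e, f, g, j}  B4 = {c, d, e, g, j}  B5 = {b, e, g, h, k}  B6 = {d, f, g, i, j}  B7 = {a, d, g, h, j}
Tree: B1–B2, B1–B3, B3–B4, B2–B5, B3–B6, B1–B7
Every bag has size at most 5, so the width is 5 − 1 = 4 and tw(G) ≤ 4. On the other hand G contains the 5-clique {d, e, g, h, j}. A clique must lie in a single bag of any decomposition, so no decomposition can have width below 4. Combining the bounds, tw(G) = 4.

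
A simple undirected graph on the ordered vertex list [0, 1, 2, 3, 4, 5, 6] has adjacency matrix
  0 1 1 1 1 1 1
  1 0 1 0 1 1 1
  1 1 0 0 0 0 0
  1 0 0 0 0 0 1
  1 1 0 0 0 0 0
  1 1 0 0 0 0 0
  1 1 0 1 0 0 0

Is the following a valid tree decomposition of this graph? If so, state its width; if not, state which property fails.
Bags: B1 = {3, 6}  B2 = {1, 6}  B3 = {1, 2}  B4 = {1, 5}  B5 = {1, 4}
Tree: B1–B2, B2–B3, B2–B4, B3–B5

A tree decomposition must satisfy three properties: every vertex lies in some bag; for every edge, both endpoints lie together in some bag; and for every vertex, the bags containing it form a connected subtree. Here vertex 0 appears in no bag, so the decomposition is invalid.

No — vertex 0 appears in no bag.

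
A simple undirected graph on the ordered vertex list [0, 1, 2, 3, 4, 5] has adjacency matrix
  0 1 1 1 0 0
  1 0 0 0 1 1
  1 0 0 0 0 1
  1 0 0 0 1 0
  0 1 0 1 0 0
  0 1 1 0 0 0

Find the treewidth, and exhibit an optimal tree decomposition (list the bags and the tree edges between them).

Treewidth 2.
Bags: B1 = {0, 3, 4}  B2 = {0, 1, 4}  B3 = {0, 1, 2}  B4 = {1, 2, 5}
Tree: B1–B2, B2–B3, B3–B4

Each bag holds 3 vertices, so the decomposition has width 2, which upper-bounds the treewidth. The edges 3–4–1–0–3 form a cycle, so G is not a tree and its treewidth is at least 2. The upper and lower bounds meet at 2, so that is the treewidth.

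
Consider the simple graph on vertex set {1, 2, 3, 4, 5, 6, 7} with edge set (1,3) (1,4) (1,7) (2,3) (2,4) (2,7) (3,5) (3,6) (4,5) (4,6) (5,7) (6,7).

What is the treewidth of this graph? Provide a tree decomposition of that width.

Treewidth 3.
One optimal decomposition is:
Bags: B1 = {3, 4, 5, 7}  B2 = {1, 3, 4, 7}  B3 = {2, 3, 4, 7}  B4 = {3, 4, 6, 7}
Tree: B1–B2, B2–B3, B3–B4

Every bag has size at most 4, so the width is 4 − 1 = 3 and tw(G) ≤ 3. For the lower bound: the 4 vertex sets {4,5}, {1,3}, {7}, {2} are disjoint, each induces a connected subgraph, and every pair is joined by at least one edge of G. Contracting each set to a single vertex therefore yields K_{4} as a minor, and since treewidth is minor-monotone, tw(G) ≥ tw(K_{4}) = 3. Hence tw(G) = 3 exactly.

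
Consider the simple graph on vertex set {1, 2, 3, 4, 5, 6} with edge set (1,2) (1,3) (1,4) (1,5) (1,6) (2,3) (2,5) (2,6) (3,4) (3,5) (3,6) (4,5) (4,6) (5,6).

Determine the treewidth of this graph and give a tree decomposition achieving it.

Treewidth 4.
Bags: B1 = {1, 2, 3, 5, 6}  B2 = {1, 3, 4, 5, 6}
Tree: B1–B2

Every bag has size at most 5, so the width is 5 − 1 = 4 and tw(G) ≤ 4. On the other hand G contains the 5-clique {1, 2, 3, 5, 6}. A clique must lie in a single bag of any decomposition, so no decomposition can have width below 4. Therefore the treewidth is 4.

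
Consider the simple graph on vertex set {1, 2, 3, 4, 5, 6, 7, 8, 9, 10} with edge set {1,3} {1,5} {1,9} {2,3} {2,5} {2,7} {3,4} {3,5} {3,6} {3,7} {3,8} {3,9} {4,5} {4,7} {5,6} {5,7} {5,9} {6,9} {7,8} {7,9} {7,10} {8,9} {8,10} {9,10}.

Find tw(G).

3

A width-3 tree decomposition is:
Bags: B1 = {2, 3, 5, 7}  B2 = {3, 5, 7, 9}  B3 = {1, 3, 5, 9}  B4 = {3, 7, 8, 9}  B5 = {3, 5, 6, 9}  B6 = {7, 8, 9, 10}  B7 = {3, 4, 5, 7}
Tree: B1–B2, B2–B3, B2–B4, B2–B5, B4–B6, B1–B7
The largest bag has 4 vertices, giving width 3; this decomposition certifies tw(G) ≤ 3. For the lower bound, the 4 vertices {7, 8, 9, 10} are pairwise adjacent, and any tree decomposition puts a clique entirely inside one bag — forcing width ≥ 3. Combining the bounds, tw(G) = 3.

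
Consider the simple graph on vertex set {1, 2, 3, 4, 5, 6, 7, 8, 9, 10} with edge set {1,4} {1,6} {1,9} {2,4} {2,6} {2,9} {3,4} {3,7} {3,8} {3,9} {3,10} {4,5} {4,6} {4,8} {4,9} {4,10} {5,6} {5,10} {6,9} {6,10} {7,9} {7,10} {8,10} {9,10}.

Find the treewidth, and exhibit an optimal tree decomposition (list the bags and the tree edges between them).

The largest bag has 4 vertices, giving width 3; this decomposition certifies tw(G) ≤ 3. On the other hand G contains the 4-clique {3, 4, 8, 10}. A clique must lie in a single bag of any decomposition, so no decomposition can have width below 3. Combining the bounds, tw(G) = 3.

Treewidth 3.
Bags: B1 = {4, 6, 9, 10}  B2 = {3, 4, 9, 10}  B3 = {2, 4, 6, 9}  B4 = {4, 5, 6, 10}  B5 = {1, 4, 6, 9}  B6 = {3, 4, 8, 10}  B7 = {3, 7, 9, 10}
Tree: B1–B2, B1–B3, B1–B4, B1–B5, B2–B6, B2–B7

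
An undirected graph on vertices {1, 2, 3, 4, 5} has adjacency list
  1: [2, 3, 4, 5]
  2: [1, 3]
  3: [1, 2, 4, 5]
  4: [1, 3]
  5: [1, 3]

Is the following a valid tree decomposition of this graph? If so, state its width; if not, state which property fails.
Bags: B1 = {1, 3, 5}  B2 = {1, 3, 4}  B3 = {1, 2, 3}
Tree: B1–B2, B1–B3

Checking the three conditions: (i) the bags cover all of {1, 2, 3, 4, 5}; (ii) for each edge, some bag contains both endpoints; (iii) the bags containing any fixed vertex form a subtree. All hold, so the decomposition is valid with width 3 − 1 = 2.

Yes; width 2.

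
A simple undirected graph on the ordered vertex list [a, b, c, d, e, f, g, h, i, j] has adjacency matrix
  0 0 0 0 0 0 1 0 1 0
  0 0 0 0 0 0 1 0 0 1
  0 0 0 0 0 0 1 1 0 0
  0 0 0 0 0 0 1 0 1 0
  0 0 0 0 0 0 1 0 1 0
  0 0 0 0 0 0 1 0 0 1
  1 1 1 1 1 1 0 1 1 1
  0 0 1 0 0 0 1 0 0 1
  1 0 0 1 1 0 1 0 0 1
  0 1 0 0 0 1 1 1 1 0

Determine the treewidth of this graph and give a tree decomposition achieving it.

Treewidth 2.
One such decomposition:
Bags: B1 = {g, h, j}  B2 = {f, g, j}  B3 = {g, i, j}  B4 = {a, g, i}  B5 = {c, g, h}  B6 = {e, g, i}  B7 = {b, g, j}  B8 = {d, g, i}
Tree: B1–B2, B2–B3, B3–B4, B1–B5, B4–B6, B1–B7, B4–B8

Every bag has size at most 3, so the width is 3 − 1 = 2 and tw(G) ≤ 2. Conversely, {f, g, j} is a clique of size 3, and the vertices of any clique must share a bag in every tree decomposition; so some bag has ≥ 3 vertices and tw(G) ≥ 2. Combining the bounds, tw(G) = 2.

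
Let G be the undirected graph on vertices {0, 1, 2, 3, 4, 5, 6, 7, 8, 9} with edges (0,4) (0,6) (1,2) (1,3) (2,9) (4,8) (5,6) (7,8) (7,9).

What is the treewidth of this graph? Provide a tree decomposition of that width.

Treewidth 1.
One optimal decomposition is:
Bags: B1 = {5, 6}  B2 = {0, 6}  B3 = {0, 4}  B4 = {4, 8}  B5 = {7, 8}  B6 = {7, 9}  B7 = {2, 9}  B8 = {1, 2}  B9 = {1, 3}
Tree: B1–B2, B2–B3, B3–B4, B4–B5, B5–B6, B6–B7, B7–B8, B8–B9

Each bag holds 2 vertices, so the decomposition has width 1, which upper-bounds the treewidth. Any graph with an edge has treewidth ≥ 1, and G has the edge 5–6. Therefore the treewidth is 1.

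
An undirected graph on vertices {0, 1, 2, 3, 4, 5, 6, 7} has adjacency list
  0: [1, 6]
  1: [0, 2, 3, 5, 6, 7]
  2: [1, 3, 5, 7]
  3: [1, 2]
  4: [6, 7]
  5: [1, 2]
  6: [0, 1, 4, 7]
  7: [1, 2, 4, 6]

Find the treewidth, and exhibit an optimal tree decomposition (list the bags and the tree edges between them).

Each bag holds 3 vertices, so the decomposition has width 2, which upper-bounds the treewidth. For the lower bound, the 3 vertices {0, 1, 6} are pairwise adjacent, and any tree decomposition puts a clique entirely inside one bag — forcing width ≥ 2. Combining the bounds, tw(G) = 2.

Treewidth 2.
One optimal decomposition is:
Bags: B1 = {1, 2, 7}  B2 = {1, 6, 7}  B3 = {1, 2, 5}  B4 = {0, 1, 6}  B5 = {4, 6, 7}  B6 = {1, 2, 3}
Tree: B1–B2, B1–B3, B2–B4, B2–B5, B3–B6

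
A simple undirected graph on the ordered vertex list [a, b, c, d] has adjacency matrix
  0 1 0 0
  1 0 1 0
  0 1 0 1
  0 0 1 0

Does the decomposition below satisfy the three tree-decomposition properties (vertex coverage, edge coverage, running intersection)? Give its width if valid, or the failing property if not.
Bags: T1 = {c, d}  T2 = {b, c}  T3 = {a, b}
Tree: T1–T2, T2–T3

Vertex coverage: the bags together contain {a, b, c, d}, the full vertex set. Edge coverage: each edge of G has both endpoints in at least one bag. Running intersection: for every vertex, the bags containing it form a connected subtree. All three properties hold, so this is a valid tree decomposition of width max|bag| − 1 = 1, and hence tw(G) ≤ 1.

Yes; width 1.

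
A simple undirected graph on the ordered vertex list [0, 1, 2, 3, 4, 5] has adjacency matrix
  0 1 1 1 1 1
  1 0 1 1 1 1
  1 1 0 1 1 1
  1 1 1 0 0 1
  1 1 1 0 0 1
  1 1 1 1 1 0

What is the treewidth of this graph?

A width-4 tree decomposition is:
Bags: B1 = {0, 1, 2, 4, 5}  B2 = {0, 1, 2, 3, 5}
Tree: B1–B2
The largest bag has 5 vertices, giving width 4; this decomposition certifies tw(G) ≤ 4. For the lower bound, the 5 vertices {0, 1, 2, 3, 5} are pairwise adjacent, and any tree decomposition puts a clique entirely inside one bag — forcing width ≥ 4. Hence tw(G) = 4 exactly.

4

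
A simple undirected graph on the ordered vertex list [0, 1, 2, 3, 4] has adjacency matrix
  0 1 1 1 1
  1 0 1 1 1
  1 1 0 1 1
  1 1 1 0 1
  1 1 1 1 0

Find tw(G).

A width-4 tree decomposition is:
Bags: B1 = {0, 1, 2, 3, 4}
Tree: (single bag)
A single bag containing all 5 vertices is trivially a valid decomposition of width 4. On the other hand G contains the 5-clique {0, 1, 2, 3, 4}. A clique must lie in a single bag of any decomposition, so no decomposition can have width below 4. The upper and lower bounds meet at 4, so that is the treewidth.

4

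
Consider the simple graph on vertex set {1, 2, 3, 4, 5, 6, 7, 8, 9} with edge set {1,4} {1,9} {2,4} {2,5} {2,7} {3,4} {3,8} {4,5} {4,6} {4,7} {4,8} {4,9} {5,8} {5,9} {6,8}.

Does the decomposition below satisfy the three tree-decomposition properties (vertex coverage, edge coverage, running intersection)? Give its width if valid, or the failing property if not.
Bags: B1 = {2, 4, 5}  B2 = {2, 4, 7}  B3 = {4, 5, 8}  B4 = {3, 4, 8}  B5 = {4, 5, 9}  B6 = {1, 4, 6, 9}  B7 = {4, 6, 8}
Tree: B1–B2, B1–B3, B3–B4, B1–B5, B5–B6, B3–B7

A tree decomposition must satisfy three properties: every vertex lies in some bag; for every edge, both endpoints lie together in some bag; and for every vertex, the bags containing it form a connected subtree. Here bags containing vertex 6 are not connected in the tree, so the decomposition is invalid.

No — bags containing vertex 6 are not connected in the tree.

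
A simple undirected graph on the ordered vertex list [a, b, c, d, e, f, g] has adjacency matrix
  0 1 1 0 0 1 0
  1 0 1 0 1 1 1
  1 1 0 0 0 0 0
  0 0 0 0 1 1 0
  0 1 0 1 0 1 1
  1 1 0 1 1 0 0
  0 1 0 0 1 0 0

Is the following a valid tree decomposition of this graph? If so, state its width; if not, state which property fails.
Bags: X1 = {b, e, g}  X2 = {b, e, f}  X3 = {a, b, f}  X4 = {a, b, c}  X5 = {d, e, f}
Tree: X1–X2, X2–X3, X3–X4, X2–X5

Vertex coverage: the bags together contain {a, b, c, d, e, f, g}, the full vertex set. Edge coverage: each edge of G has both endpoints in at least one bag. Running intersection: for every vertex, the bags containing it form a connected subtree. All three properties hold, so this is a valid tree decomposition of width max|bag| − 1 = 2, and hence tw(G) ≤ 2.

Yes; width 2.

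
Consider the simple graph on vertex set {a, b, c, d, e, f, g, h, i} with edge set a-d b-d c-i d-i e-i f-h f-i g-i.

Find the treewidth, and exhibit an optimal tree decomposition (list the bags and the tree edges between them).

Every bag has size at most 2, so the width is 2 − 1 = 1 and tw(G) ≤ 1. G has an edge, so its treewidth is at least 1. The upper and lower bounds meet at 1, so that is the treewidth.

Treewidth 1.
One optimal decomposition is:
Bags: B1 = {g, i}  B2 = {d, i}  B3 = {b, d}  B4 = {c, i}  B5 = {f, i}  B6 = {f, h}  B7 = {e, i}  B8 = {a, d}
Tree: B1–B2, B2–B3, B2–B4, B1–B5, B5–B6, B1–B7, B2–B8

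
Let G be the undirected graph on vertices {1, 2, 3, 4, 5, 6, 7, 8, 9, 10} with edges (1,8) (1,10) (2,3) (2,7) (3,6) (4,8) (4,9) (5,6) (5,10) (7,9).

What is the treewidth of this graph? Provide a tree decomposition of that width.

Treewidth 2.
One such decomposition:
Bags: B1 = {2, 3, 7}  B2 = {3, 7, 9}  B3 = {3, 4, 9}  B4 = {3, 4, 8}  B5 = {1, 3, 8}  B6 = {1, 3, 10}  B7 = {3, 5, 10}  B8 = {3, 5, 6}
Tree: B1–B2, B2–B3, B3–B4, B4–B5, B5–B6, B6–B7, B7–B8

Each bag holds 3 vertices, so the decomposition has width 2, which upper-bounds the treewidth. For the lower bound, G contains the cycle 3–2–7–9–4–8–1–10–5–6–3, so G is not a forest; only forests have treewidth ≤ 1, hence tw(G) ≥ 2. Combining the bounds, tw(G) = 2.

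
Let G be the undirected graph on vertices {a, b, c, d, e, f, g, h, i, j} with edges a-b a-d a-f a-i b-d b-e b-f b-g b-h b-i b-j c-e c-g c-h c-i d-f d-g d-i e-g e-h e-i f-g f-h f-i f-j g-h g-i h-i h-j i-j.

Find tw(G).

A width-4 tree decomposition is:
Bags: B1 = {b, d, f, g, i}  B2 = {b, f, g, h, i}  B3 = {b, e, g, h, i}  B4 = {a, b, d, f, i}  B5 = {c, e, g, h, i}  B6 = {b, f, h, i, j}
Tree: B1–B2, B2–B3, B1–B4, B3–B5, B2–B6
The largest bag has 5 vertices, giving width 4; this decomposition certifies tw(G) ≤ 4. Conversely, {c, e, g, h, i} is a clique of size 5, and the vertices of any clique must share a bag in every tree decomposition; so some bag has ≥ 5 vertices and tw(G) ≥ 4. Hence tw(G) = 4 exactly.

4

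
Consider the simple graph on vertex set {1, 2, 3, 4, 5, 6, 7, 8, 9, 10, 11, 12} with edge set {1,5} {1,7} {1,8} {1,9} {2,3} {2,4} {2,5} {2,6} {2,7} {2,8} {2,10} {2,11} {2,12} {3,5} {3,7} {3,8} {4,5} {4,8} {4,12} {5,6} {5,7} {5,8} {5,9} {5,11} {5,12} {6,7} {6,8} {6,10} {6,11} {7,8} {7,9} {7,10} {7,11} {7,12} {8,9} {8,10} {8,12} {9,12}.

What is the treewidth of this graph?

4

A width-4 tree decomposition is:
Bags: B1 = {2, 3, 5, 7, 8}  B2 = {2, 5, 7, 8, 12}  B3 = {2, 5, 6, 7, 8}  B4 = {2, 4, 5, 8, 12}  B5 = {2, 5, 6, 7, 11}  B6 = {2, 6, 7, 8, 10}  B7 = {5, 7, 8, 9, 12}  B8 = {1, 5, 7, 8, 9}
Tree: B1–B2, B2–B3, B2–B4, B3–B5, B3–B6, B2–B7, B7–B8
The largest bag has 5 vertices, giving width 4; this decomposition certifies tw(G) ≤ 4. Conversely, {2, 6, 7, 8, 10} is a clique of size 5, and the vertices of any clique must share a bag in every tree decomposition; so some bag has ≥ 5 vertices and tw(G) ≥ 4. The upper and lower bounds meet at 4, so that is the treewidth.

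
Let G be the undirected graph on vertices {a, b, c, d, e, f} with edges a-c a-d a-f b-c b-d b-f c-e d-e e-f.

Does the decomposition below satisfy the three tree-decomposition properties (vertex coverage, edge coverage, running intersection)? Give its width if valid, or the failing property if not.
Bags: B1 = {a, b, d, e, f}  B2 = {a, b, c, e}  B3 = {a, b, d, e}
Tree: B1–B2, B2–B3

No — bags containing vertex d are not connected in the tree.

A tree decomposition must satisfy three properties: every vertex lies in some bag; for every edge, both endpoints lie together in some bag; and for every vertex, the bags containing it form a connected subtree. Here bags containing vertex d are not connected in the tree, so the decomposition is invalid.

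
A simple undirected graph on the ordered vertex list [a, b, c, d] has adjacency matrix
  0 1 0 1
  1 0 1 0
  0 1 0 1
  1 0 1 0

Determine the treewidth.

A width-2 tree decomposition is:
Bags: B1 = {b, c, d}  B2 = {a, b, d}
Tree: B1–B2
Each bag holds 3 vertices, so the decomposition has width 2, which upper-bounds the treewidth. Since b–c–d–a–b is a cycle in G, G is not acyclic. Forests are exactly the graphs of treewidth ≤ 1, so tw(G) ≥ 2. Therefore the treewidth is 2.

2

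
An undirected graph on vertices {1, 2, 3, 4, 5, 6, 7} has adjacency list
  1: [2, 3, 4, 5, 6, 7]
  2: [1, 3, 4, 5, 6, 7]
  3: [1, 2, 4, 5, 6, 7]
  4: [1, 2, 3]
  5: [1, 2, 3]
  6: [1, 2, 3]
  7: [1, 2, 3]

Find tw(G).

3

A width-3 tree decomposition is:
Bags: B1 = {1, 2, 3, 6}  B2 = {1, 2, 3, 7}  B3 = {1, 2, 3, 5}  B4 = {1, 2, 3, 4}
Tree: B1–B2, B2–B3, B3–B4
The largest bag has 4 vertices, giving width 3; this decomposition certifies tw(G) ≤ 3. Conversely, {1, 2, 3, 4} is a clique of size 4, and the vertices of any clique must share a bag in every tree decomposition; so some bag has ≥ 4 vertices and tw(G) ≥ 3. The upper and lower bounds meet at 3, so that is the treewidth.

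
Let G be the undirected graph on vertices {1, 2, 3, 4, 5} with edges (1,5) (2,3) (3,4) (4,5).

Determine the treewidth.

A width-1 tree decomposition is:
Bags: B1 = {1, 5}  B2 = {4, 5}  B3 = {3, 4}  B4 = {2, 3}
Tree: B1–B2, B2–B3, B3–B4
Every bag has size at most 2, so the width is 2 − 1 = 1 and tw(G) ≤ 1. G has an edge, so its treewidth is at least 1. Combining the bounds, tw(G) = 1.

1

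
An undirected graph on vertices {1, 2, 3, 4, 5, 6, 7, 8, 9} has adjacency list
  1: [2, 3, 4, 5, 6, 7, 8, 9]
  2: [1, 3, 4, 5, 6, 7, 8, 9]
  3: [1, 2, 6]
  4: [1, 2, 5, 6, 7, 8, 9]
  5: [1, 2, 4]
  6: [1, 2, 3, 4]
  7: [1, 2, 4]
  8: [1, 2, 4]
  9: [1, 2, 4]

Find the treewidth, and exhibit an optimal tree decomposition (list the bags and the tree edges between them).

Treewidth 3.
One such decomposition:
Bags: B1 = {1, 2, 4, 9}  B2 = {1, 2, 4, 7}  B3 = {1, 2, 4, 6}  B4 = {1, 2, 4, 8}  B5 = {1, 2, 4, 5}  B6 = {1, 2, 3, 6}
Tree: B1–B2, B1–B3, B3–B4, B1–B5, B3–B6

Each bag holds 4 vertices, so the decomposition has width 3, which upper-bounds the treewidth. Conversely, {1, 2, 3, 6} is a clique of size 4, and the vertices of any clique must share a bag in every tree decomposition; so some bag has ≥ 4 vertices and tw(G) ≥ 3. The upper and lower bounds meet at 3, so that is the treewidth.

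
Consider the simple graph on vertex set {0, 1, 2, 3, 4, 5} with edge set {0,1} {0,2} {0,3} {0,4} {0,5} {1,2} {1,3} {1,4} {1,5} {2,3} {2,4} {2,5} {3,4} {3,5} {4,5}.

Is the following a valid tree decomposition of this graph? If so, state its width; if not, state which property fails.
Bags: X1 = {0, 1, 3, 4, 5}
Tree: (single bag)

No — vertex 2 appears in no bag.

A tree decomposition must satisfy three properties: every vertex lies in some bag; for every edge, both endpoints lie together in some bag; and for every vertex, the bags containing it form a connected subtree. Here vertex 2 appears in no bag, so the decomposition is invalid.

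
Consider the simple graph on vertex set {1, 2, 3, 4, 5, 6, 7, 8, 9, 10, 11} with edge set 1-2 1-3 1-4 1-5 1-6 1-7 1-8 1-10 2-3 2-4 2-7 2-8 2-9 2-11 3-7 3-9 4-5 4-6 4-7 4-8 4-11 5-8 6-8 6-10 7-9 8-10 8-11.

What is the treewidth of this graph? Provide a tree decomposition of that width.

Every bag has size at most 4, so the width is 4 − 1 = 3 and tw(G) ≤ 3. Conversely, {1, 6, 8, 10} is a clique of size 4, and the vertices of any clique must share a bag in every tree decomposition; so some bag has ≥ 4 vertices and tw(G) ≥ 3. Hence tw(G) = 3 exactly.

Treewidth 3.
Bags: B1 = {1, 6, 8, 10}  B2 = {1, 4, 6, 8}  B3 = {1, 2, 4, 8}  B4 = {1, 4, 5, 8}  B5 = {1, 2, 4, 7}  B6 = {1, 2, 3, 7}  B7 = {2, 3, 7, 9}  B8 = {2, 4, 8, 11}
Tree: B1–B2, B2–B3, B3–B4, B3–B5, B5–B6, B6–B7, B3–B8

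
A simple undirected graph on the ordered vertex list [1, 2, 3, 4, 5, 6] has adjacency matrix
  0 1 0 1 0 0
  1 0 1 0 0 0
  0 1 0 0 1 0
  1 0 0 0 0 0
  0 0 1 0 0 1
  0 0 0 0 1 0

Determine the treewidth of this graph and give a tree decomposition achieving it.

Treewidth 1.
One optimal decomposition is:
Bags: B1 = {5, 6}  B2 = {3, 5}  B3 = {2, 3}  B4 = {1, 2}  B5 = {1, 4}
Tree: B1–B2, B2–B3, B3–B4, B4–B5

Each bag holds 2 vertices, so the decomposition has width 1, which upper-bounds the treewidth. G has an edge, so its treewidth is at least 1. The upper and lower bounds meet at 1, so that is the treewidth.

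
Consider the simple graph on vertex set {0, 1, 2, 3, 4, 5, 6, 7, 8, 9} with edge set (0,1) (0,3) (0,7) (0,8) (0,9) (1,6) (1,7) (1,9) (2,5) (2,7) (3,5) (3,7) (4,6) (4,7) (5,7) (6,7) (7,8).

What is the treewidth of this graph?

2

A width-2 tree decomposition is:
Bags: B1 = {0, 1, 9}  B2 = {0, 1, 7}  B3 = {0, 3, 7}  B4 = {3, 5, 7}  B5 = {2, 5, 7}  B6 = {0, 7, 8}  B7 = {1, 6, 7}  B8 = {4, 6, 7}
Tree: B1–B2, B2–B3, B3–B4, B4–B5, B2–B6, B2–B7, B7–B8
The largest bag has 3 vertices, giving width 2; this decomposition certifies tw(G) ≤ 2. Conversely, {0, 1, 9} is a clique of size 3, and the vertices of any clique must share a bag in every tree decomposition; so some bag has ≥ 3 vertices and tw(G) ≥ 2. Combining the bounds, tw(G) = 2.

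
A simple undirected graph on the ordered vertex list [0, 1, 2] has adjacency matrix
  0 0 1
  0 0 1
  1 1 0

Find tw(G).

1

A width-1 tree decomposition is:
Bags: B1 = {1, 2}  B2 = {0, 2}
Tree: B1–B2
The largest bag has 2 vertices, giving width 1; this decomposition certifies tw(G) ≤ 1. G has an edge, so its treewidth is at least 1. Therefore the treewidth is 1.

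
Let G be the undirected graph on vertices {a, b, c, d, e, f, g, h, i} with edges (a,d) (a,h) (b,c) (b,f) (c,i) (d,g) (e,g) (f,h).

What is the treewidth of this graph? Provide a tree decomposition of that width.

Treewidth 1.
Bags: B1 = {c, i}  B2 = {b, c}  B3 = {b, f}  B4 = {f, h}  B5 = {a, h}  B6 = {a, d}  B7 = {d, g}  B8 = {e, g}
Tree: B1–B2, B2–B3, B3–B4, B4–B5, B5–B6, B6–B7, B7–B8

Every bag has size at most 2, so the width is 2 − 1 = 1 and tw(G) ≤ 1. G has an edge, so its treewidth is at least 1. The upper and lower bounds meet at 1, so that is the treewidth.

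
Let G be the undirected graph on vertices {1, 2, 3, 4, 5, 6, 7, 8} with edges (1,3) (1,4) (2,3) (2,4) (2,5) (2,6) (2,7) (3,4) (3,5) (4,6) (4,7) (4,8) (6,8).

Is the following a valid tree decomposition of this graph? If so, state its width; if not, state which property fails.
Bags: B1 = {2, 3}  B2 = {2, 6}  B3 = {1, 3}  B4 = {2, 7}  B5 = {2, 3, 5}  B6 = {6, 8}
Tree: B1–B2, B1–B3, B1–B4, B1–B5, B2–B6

A tree decomposition must satisfy three properties: every vertex lies in some bag; for every edge, both endpoints lie together in some bag; and for every vertex, the bags containing it form a connected subtree. Here vertex 4 appears in no bag, so the decomposition is invalid.

No — vertex 4 appears in no bag.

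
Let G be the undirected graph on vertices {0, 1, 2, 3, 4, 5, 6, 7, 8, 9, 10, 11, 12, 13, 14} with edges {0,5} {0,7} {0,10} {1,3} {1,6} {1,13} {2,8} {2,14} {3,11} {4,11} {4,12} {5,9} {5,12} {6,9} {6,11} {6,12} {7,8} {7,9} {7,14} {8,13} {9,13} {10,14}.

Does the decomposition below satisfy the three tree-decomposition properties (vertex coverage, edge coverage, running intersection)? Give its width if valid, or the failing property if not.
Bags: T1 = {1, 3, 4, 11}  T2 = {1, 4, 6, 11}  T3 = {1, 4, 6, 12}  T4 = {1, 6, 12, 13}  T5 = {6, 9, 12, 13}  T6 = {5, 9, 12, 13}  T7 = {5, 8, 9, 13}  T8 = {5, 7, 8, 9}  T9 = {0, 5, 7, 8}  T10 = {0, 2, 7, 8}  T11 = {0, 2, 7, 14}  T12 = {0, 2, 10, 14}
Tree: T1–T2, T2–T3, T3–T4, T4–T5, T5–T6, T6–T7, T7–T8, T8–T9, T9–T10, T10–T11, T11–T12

Yes; width 3.

Vertex coverage: the bags together contain {0, 1, 2, 3, 4, 5, 6, 7, 8, 9, 10, 11, 12, 13, 14}, the full vertex set. Edge coverage: each edge of G has both endpoints in at least one bag. Running intersection: for every vertex, the bags containing it form a connected subtree. All three properties hold, so this is a valid tree decomposition of width max|bag| − 1 = 3, and hence tw(G) ≤ 3.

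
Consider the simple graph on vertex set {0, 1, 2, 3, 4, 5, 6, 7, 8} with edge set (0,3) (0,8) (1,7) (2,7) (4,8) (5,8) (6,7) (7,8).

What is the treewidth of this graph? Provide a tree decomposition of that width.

Every bag has size at most 2, so the width is 2 − 1 = 1 and tw(G) ≤ 1. G has an edge, so its treewidth is at least 1. Combining the bounds, tw(G) = 1.

Treewidth 1.
One such decomposition:
Bags: B1 = {7, 8}  B2 = {6, 7}  B3 = {4, 8}  B4 = {0, 8}  B5 = {5, 8}  B6 = {1, 7}  B7 = {0, 3}  B8 = {2, 7}
Tree: B1–B2, B1–B3, B1–B4, B1–B5, B2–B6, B4–B7, B2–B8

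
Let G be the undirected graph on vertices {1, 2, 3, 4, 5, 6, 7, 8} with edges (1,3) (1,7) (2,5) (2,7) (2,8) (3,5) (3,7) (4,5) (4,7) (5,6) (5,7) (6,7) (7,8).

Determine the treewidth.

A width-2 tree decomposition is:
Bags: B1 = {2, 5, 7}  B2 = {3, 5, 7}  B3 = {5, 6, 7}  B4 = {1, 3, 7}  B5 = {2, 7, 8}  B6 = {4, 5, 7}
Tree: B1–B2, B1–B3, B2–B4, B1–B5, B2–B6
The largest bag has 3 vertices, giving width 2; this decomposition certifies tw(G) ≤ 2. On the other hand G contains the 3-clique {2, 7, 8}. A clique must lie in a single bag of any decomposition, so no decomposition can have width below 2. Combining the bounds, tw(G) = 2.

2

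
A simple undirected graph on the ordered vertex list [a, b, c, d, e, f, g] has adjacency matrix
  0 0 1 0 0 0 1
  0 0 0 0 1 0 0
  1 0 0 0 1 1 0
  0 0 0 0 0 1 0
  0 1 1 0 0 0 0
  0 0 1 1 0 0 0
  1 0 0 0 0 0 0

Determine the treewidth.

A width-1 tree decomposition is:
Bags: B1 = {c, f}  B2 = {a, c}  B3 = {a, g}  B4 = {d, f}  B5 = {c, e}  B6 = {b, e}
Tree: B1–B2, B2–B3, B1–B4, B2–B5, B5–B6
Each bag holds 2 vertices, so the decomposition has width 1, which upper-bounds the treewidth. Since G has at least one edge (e.g. c–f), it is not an edgeless graph, so tw(G) ≥ 1. The upper and lower bounds meet at 1, so that is the treewidth.

1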